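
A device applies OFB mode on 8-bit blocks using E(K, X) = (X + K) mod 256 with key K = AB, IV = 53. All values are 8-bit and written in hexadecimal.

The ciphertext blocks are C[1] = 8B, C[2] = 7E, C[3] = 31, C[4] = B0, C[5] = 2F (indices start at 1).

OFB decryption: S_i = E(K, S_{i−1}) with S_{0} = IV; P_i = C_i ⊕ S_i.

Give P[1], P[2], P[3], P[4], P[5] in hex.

P[1]: S = E(K, 53) = FE; 8B ⊕ FE = 75.
P[2]: S = E(K, FE) = A9; 7E ⊕ A9 = D7.
P[3]: S = E(K, A9) = 54; 31 ⊕ 54 = 65.
P[4]: S = E(K, 54) = FF; B0 ⊕ FF = 4F.
P[5]: S = E(K, FF) = AA; 2F ⊕ AA = 85.

P[1] = 75, P[2] = D7, P[3] = 65, P[4] = 4F, P[5] = 85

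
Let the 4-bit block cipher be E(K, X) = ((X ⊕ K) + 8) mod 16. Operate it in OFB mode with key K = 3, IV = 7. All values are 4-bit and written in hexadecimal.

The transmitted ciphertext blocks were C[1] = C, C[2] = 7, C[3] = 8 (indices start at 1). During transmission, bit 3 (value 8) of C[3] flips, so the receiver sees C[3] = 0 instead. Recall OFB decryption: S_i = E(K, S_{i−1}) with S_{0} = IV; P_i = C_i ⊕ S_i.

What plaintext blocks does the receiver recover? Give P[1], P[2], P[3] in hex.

Only C[3] changed, to 0. In OFB, a change in C_i flips the same bit in P_i only; the keystream is unaffected. Decrypting the received ciphertext:
P[1]: S = E(K, 7) = C; C ⊕ C = 0.
P[2]: S = E(K, C) = 7; 7 ⊕ 7 = 0.
P[3]: S = E(K, 7) = C; 0 ⊕ C = C.
Blocks that differ from the original plaintext: P[3].

P[1] = 0, P[2] = 0, P[3] = C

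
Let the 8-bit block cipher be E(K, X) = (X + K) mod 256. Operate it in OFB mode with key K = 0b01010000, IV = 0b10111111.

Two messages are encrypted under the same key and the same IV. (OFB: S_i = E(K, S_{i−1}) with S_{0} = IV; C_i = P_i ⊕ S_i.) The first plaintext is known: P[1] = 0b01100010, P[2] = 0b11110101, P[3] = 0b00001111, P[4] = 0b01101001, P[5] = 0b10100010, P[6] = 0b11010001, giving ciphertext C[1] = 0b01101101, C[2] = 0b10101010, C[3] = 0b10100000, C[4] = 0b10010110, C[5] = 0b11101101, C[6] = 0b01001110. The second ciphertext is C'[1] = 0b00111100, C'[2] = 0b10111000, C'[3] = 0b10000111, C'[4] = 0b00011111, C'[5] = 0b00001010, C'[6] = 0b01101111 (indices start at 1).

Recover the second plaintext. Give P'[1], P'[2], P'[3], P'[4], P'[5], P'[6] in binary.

P'[1] = 0b00110011, P'[2] = 0b11100111, P'[3] = 0b00101000, P'[4] = 0b11100000, P'[5] = 0b01000101, P'[6] = 0b11110000

In OFB with a reused IV, both messages share the same keystream S_i, so C_i ⊕ C'_i = P_i ⊕ P'_i and thus P'_i = P_i ⊕ C_i ⊕ C'_i.
P'[1]: 0b01100010 ⊕ 0b01101101 ⊕ 0b00111100 = 0b00110011.
P'[2]: 0b11110101 ⊕ 0b10101010 ⊕ 0b10111000 = 0b11100111.
P'[3]: 0b00001111 ⊕ 0b10100000 ⊕ 0b10000111 = 0b00101000.
P'[4]: 0b01101001 ⊕ 0b10010110 ⊕ 0b00011111 = 0b11100000.
P'[5]: 0b10100010 ⊕ 0b11101101 ⊕ 0b00001010 = 0b01000101.
P'[6]: 0b11010001 ⊕ 0b01001110 ⊕ 0b01101111 = 0b11110000.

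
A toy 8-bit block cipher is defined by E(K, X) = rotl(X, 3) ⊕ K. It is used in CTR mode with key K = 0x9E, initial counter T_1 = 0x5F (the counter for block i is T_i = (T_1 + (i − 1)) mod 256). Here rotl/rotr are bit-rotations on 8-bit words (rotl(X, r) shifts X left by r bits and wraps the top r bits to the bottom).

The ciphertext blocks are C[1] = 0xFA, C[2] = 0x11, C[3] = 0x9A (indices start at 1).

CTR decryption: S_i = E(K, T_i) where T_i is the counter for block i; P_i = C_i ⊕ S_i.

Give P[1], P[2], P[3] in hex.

P[1]: T = 0x5F, S = E(K, T) = 0x64; 0xFA ⊕ 0x64 = 0x9E.
P[2]: T = 0x60, S = E(K, T) = 0x9D; 0x11 ⊕ 0x9D = 0x8C.
P[3]: T = 0x61, S = E(K, T) = 0x95; 0x9A ⊕ 0x95 = 0x0F.

P[1] = 0x9E, P[2] = 0x8C, P[3] = 0x0F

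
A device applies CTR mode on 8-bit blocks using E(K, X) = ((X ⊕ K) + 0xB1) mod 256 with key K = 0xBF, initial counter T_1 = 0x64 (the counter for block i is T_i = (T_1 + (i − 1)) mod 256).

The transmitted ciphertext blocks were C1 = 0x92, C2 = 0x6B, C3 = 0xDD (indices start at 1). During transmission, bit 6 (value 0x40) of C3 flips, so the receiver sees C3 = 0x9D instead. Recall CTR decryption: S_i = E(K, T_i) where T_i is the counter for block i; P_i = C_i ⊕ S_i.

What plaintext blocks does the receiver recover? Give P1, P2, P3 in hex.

Only C3 changed, to 0x9D. In CTR, a change in C_i flips the same bit in P_i only; the keystream is unaffected. Decrypting the received ciphertext:
P1: T = 0x64, S = E(K, T) = 0x8C; 0x92 ⊕ 0x8C = 0x1E.
P2: T = 0x65, S = E(K, T) = 0x8B; 0x6B ⊕ 0x8B = 0xE0.
P3: T = 0x66, S = E(K, T) = 0x8A; 0x9D ⊕ 0x8A = 0x17.
Blocks that differ from the original plaintext: P3.

P1 = 0x1E, P2 = 0xE0, P3 = 0x17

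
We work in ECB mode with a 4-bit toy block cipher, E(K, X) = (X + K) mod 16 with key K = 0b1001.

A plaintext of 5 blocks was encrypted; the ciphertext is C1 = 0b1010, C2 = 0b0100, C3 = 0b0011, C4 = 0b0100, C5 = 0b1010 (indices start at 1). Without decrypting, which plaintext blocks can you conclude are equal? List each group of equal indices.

P1 = P5; P2 = P4

ECB encrypts each block independently with the same key, so equal ciphertext blocks imply equal plaintext blocks.
C1 = C5 = 0b1010, so P1 = P5.
C2 = C4 = 0b0100, so P2 = P4.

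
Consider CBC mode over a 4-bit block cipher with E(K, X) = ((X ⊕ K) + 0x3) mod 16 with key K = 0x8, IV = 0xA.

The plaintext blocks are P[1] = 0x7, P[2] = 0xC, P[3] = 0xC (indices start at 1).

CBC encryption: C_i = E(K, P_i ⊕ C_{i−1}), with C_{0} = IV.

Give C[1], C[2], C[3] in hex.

C[1]: P[1] ⊕ 0xA = 0xD; E(K, 0xD) = 0x8.
C[2]: P[2] ⊕ 0x8 = 0x4; E(K, 0x4) = 0xF.
C[3]: P[3] ⊕ 0xF = 0x3; E(K, 0x3) = 0xE.

C[1] = 0x8, C[2] = 0xF, C[3] = 0xE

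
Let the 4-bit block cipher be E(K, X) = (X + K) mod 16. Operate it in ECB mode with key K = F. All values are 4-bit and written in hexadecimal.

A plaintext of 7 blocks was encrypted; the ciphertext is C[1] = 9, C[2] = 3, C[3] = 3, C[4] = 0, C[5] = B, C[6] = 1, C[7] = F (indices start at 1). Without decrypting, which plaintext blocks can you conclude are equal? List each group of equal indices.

ECB encrypts each block independently with the same key, so equal ciphertext blocks imply equal plaintext blocks.
C[2] = C[3] = 3, so P[2] = P[3].

P[2] = P[3]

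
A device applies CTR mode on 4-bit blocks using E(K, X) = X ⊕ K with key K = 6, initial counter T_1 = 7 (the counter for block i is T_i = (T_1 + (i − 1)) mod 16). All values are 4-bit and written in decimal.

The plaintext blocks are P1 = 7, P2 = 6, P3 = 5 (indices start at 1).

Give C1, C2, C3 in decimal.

CTR encryption: S_i = E(K, T_i) where T_i is the counter for block i; C_i = P_i ⊕ S_i.
C1: T = 7, S = E(K, T) = 1; 7 ⊕ 1 = 6.
C2: T = 8, S = E(K, T) = 14; 6 ⊕ 14 = 8.
C3: T = 9, S = E(K, T) = 15; 5 ⊕ 15 = 10.

C1 = 6, C2 = 8, C3 = 10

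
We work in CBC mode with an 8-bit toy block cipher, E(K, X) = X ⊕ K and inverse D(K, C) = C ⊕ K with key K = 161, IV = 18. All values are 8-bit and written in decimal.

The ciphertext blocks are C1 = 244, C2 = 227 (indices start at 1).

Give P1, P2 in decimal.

CBC decryption: P_i = D(K, C_i) ⊕ C_{i−1}, with C_{0} = IV.
P1: D(K, 244) = 85; 85 ⊕ 18 = 71.
P2: D(K, 227) = 66; 66 ⊕ 244 = 182.

P1 = 71, P2 = 182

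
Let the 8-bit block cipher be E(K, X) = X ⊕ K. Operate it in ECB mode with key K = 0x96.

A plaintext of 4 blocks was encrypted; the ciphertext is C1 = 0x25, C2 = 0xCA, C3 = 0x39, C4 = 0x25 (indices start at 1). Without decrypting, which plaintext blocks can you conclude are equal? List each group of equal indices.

ECB encrypts each block independently with the same key, so equal ciphertext blocks imply equal plaintext blocks.
C1 = C4 = 0x25, so P1 = P4.

P1 = P4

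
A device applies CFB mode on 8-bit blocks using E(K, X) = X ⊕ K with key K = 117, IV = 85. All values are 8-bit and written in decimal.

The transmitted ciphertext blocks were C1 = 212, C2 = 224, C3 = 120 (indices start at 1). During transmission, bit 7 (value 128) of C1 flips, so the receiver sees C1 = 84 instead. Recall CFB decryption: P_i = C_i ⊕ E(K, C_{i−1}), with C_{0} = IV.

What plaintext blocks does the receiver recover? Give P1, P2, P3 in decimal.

Only C1 changed, to 84. In CFB, a change in C_i flips the same bit in P_i and garbles P_{i+1}. Decrypting the received ciphertext:
P1: E(K, 85) = 32; 84 ⊕ 32 = 116.
P2: E(K, 84) = 33; 224 ⊕ 33 = 193.
P3: E(K, 224) = 149; 120 ⊕ 149 = 237.
Blocks that differ from the original plaintext: P1, P2.

P1 = 116, P2 = 193, P3 = 237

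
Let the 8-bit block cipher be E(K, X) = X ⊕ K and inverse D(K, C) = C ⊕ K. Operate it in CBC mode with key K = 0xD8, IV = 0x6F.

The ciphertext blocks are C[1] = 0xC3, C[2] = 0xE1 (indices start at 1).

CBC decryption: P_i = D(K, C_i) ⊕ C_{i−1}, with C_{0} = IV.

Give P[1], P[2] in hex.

P[1]: D(K, 0xC3) = 0x1B; 0x1B ⊕ 0x6F = 0x74.
P[2]: D(K, 0xE1) = 0x39; 0x39 ⊕ 0xC3 = 0xFA.

P[1] = 0x74, P[2] = 0xFA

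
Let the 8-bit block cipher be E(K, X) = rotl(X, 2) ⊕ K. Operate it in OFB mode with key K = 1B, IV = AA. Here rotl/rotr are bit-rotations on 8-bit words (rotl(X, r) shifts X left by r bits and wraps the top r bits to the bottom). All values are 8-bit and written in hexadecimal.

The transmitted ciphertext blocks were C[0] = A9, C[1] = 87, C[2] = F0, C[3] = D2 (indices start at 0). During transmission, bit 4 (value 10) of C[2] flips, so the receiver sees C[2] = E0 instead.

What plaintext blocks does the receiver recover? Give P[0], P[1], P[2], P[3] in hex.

OFB decryption: S_i = E(K, S_{i−1}) with S_{−1} = IV; P_i = C_i ⊕ S_i.
Only C[2] changed, to E0. In OFB, a change in C_i flips the same bit in P_i only; the keystream is unaffected. Decrypting the received ciphertext:
P[0]: S = E(K, AA) = B1; A9 ⊕ B1 = 18.
P[1]: S = E(K, B1) = DD; 87 ⊕ DD = 5A.
P[2]: S = E(K, DD) = 6C; E0 ⊕ 6C = 8C.
P[3]: S = E(K, 6C) = AA; D2 ⊕ AA = 78.
Blocks that differ from the original plaintext: P[2].

P[0] = 18, P[1] = 5A, P[2] = 8C, P[3] = 78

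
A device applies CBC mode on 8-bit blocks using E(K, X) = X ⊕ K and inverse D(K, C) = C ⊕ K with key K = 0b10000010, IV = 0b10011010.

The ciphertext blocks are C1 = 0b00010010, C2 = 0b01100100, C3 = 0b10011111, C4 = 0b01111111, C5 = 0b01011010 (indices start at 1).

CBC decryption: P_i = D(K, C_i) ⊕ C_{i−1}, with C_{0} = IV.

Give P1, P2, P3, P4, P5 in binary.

P1 = 0b00001010, P2 = 0b11110100, P3 = 0b01111001, P4 = 0b01100010, P5 = 0b10100111

P1: D(K, 0b00010010) = 0b10010000; 0b10010000 ⊕ 0b10011010 = 0b00001010.
P2: D(K, 0b01100100) = 0b11100110; 0b11100110 ⊕ 0b00010010 = 0b11110100.
P3: D(K, 0b10011111) = 0b00011101; 0b00011101 ⊕ 0b01100100 = 0b01111001.
P4: D(K, 0b01111111) = 0b11111101; 0b11111101 ⊕ 0b10011111 = 0b01100010.
P5: D(K, 0b01011010) = 0b11011000; 0b11011000 ⊕ 0b01111111 = 0b10100111.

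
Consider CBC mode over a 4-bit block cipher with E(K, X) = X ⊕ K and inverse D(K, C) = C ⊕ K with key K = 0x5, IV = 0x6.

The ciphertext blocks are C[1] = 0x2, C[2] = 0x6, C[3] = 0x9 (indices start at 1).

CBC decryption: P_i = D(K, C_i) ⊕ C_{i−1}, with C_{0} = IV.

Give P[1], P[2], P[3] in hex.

P[1]: D(K, 0x2) = 0x7; 0x7 ⊕ 0x6 = 0x1.
P[2]: D(K, 0x6) = 0x3; 0x3 ⊕ 0x2 = 0x1.
P[3]: D(K, 0x9) = 0xC; 0xC ⊕ 0x6 = 0xA.

P[1] = 0x1, P[2] = 0x1, P[3] = 0xA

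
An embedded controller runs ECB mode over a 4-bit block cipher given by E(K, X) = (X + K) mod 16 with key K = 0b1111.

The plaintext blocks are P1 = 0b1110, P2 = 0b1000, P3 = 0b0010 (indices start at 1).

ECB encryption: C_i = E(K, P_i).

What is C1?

C1: E(K, 0b1110) = 0b1101.

C1 = 0b1101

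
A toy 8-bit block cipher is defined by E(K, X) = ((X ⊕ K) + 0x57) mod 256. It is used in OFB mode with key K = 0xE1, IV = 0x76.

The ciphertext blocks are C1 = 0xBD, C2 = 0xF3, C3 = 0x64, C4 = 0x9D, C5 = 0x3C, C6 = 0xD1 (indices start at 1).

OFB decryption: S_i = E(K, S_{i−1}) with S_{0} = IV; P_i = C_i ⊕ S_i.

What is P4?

P4 = 0x0B

P1: S = E(K, 0x76) = 0xEE; 0xBD ⊕ 0xEE = 0x53.
P2: S = E(K, 0xEE) = 0x66; 0xF3 ⊕ 0x66 = 0x95.
P3: S = E(K, 0x66) = 0xDE; 0x64 ⊕ 0xDE = 0xBA.
P4: S = E(K, 0xDE) = 0x96; 0x9D ⊕ 0x96 = 0x0B.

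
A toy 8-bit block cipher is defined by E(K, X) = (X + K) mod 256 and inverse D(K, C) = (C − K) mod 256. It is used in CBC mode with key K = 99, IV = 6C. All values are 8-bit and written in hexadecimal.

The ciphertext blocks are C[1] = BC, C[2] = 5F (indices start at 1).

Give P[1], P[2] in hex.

CBC decryption: P_i = D(K, C_i) ⊕ C_{i−1}, with C_{0} = IV.
P[1]: D(K, BC) = 23; 23 ⊕ 6C = 4F.
P[2]: D(K, 5F) = C6; C6 ⊕ BC = 7A.

P[1] = 4F, P[2] = 7A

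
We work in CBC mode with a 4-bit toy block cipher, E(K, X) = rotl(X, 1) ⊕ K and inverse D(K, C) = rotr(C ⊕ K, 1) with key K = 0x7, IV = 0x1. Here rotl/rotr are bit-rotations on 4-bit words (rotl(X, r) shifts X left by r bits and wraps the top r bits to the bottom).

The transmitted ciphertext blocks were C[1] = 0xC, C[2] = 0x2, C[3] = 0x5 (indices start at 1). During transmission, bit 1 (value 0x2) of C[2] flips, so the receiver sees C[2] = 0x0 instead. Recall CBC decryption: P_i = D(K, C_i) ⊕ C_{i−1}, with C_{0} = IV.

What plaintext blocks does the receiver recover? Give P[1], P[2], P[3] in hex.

Only C[2] changed, to 0x0. In CBC, a change in C_i garbles P_i and flips the same bit in P_{i+1}. Decrypting the received ciphertext:
P[1]: D(K, 0xC) = 0xD; 0xD ⊕ 0x1 = 0xC.
P[2]: D(K, 0x0) = 0xB; 0xB ⊕ 0xC = 0x7.
P[3]: D(K, 0x5) = 0x1; 0x1 ⊕ 0x0 = 0x1.
Blocks that differ from the original plaintext: P[2], P[3].

P[1] = 0xC, P[2] = 0x7, P[3] = 0x1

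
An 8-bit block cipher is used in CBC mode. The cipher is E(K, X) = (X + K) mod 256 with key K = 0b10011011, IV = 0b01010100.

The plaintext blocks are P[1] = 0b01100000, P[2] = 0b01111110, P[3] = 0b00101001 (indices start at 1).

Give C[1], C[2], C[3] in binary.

CBC encryption: C_i = E(K, P_i ⊕ C_{i−1}), with C_{0} = IV.
C[1]: P[1] ⊕ 0b01010100 = 0b00110100; E(K, 0b00110100) = 0b11001111.
C[2]: P[2] ⊕ 0b11001111 = 0b10110001; E(K, 0b10110001) = 0b01001100.
C[3]: P[3] ⊕ 0b01001100 = 0b01100101; E(K, 0b01100101) = 0b00000000.

C[1] = 0b11001111, C[2] = 0b01001100, C[3] = 0b00000000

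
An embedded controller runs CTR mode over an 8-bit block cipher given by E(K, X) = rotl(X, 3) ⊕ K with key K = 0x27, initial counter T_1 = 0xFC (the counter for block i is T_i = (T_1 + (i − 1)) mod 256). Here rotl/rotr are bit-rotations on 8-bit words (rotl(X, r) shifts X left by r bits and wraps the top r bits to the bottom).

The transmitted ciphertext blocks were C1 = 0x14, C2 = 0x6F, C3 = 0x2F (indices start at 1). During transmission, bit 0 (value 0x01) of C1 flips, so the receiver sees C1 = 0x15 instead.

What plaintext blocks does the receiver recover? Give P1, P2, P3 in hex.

CTR decryption: S_i = E(K, T_i) where T_i is the counter for block i; P_i = C_i ⊕ S_i.
Only C1 changed, to 0x15. In CTR, a change in C_i flips the same bit in P_i only; the keystream is unaffected. Decrypting the received ciphertext:
P1: T = 0xFC, S = E(K, T) = 0xC0; 0x15 ⊕ 0xC0 = 0xD5.
P2: T = 0xFD, S = E(K, T) = 0xC8; 0x6F ⊕ 0xC8 = 0xA7.
P3: T = 0xFE, S = E(K, T) = 0xD0; 0x2F ⊕ 0xD0 = 0xFF.
Blocks that differ from the original plaintext: P1.

P1 = 0xD5, P2 = 0xA7, P3 = 0xFF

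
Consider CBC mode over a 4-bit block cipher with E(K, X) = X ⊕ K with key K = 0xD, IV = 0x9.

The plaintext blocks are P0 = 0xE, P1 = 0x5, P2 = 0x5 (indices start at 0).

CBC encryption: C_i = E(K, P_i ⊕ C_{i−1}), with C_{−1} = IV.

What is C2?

C2 = 0xA

C0: P0 ⊕ 0x9 = 0x7; E(K, 0x7) = 0xA.
C1: P1 ⊕ 0xA = 0xF; E(K, 0xF) = 0x2.
C2: P2 ⊕ 0x2 = 0x7; E(K, 0x7) = 0xA.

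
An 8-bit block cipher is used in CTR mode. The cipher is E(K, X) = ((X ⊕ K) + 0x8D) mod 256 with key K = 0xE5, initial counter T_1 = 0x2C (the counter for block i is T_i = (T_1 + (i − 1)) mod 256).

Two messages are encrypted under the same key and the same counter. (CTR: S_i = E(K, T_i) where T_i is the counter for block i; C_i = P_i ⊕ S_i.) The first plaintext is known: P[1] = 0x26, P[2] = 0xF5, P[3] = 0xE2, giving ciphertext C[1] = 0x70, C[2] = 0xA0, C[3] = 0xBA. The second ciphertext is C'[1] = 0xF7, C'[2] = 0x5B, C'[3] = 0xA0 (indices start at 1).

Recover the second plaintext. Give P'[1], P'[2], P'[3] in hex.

P'[1] = 0xA1, P'[2] = 0x0E, P'[3] = 0xF8

In CTR with a reused counter, both messages share the same keystream S_i, so C_i ⊕ C'_i = P_i ⊕ P'_i and thus P'_i = P_i ⊕ C_i ⊕ C'_i.
P'[1]: 0x26 ⊕ 0x70 ⊕ 0xF7 = 0xA1.
P'[2]: 0xF5 ⊕ 0xA0 ⊕ 0x5B = 0x0E.
P'[3]: 0xE2 ⊕ 0xBA ⊕ 0xA0 = 0xF8.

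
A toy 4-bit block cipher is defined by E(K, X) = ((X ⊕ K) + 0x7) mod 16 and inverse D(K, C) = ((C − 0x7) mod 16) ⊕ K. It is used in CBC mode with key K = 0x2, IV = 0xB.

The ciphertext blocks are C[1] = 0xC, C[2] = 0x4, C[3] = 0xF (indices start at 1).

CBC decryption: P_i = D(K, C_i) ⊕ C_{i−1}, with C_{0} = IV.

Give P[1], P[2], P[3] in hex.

P[1]: D(K, 0xC) = 0x7; 0x7 ⊕ 0xB = 0xC.
P[2]: D(K, 0x4) = 0xF; 0xF ⊕ 0xC = 0x3.
P[3]: D(K, 0xF) = 0xA; 0xA ⊕ 0x4 = 0xE.

P[1] = 0xC, P[2] = 0x3, P[3] = 0xE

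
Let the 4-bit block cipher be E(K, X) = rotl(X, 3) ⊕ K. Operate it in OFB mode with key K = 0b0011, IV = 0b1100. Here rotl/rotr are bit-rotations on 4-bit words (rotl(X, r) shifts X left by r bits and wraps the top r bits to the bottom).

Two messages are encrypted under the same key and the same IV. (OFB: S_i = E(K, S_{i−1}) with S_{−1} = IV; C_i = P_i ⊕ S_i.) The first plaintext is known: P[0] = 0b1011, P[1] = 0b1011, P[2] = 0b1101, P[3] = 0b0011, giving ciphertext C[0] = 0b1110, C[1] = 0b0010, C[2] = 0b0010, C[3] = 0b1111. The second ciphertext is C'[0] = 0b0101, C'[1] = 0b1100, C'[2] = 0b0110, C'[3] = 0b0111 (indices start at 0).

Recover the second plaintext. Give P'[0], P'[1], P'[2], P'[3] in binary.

P'[0] = 0b0000, P'[1] = 0b0101, P'[2] = 0b1001, P'[3] = 0b1011

In OFB with a reused IV, both messages share the same keystream S_i, so C_i ⊕ C'_i = P_i ⊕ P'_i and thus P'_i = P_i ⊕ C_i ⊕ C'_i.
P'[0]: 0b1011 ⊕ 0b1110 ⊕ 0b0101 = 0b0000.
P'[1]: 0b1011 ⊕ 0b0010 ⊕ 0b1100 = 0b0101.
P'[2]: 0b1101 ⊕ 0b0010 ⊕ 0b0110 = 0b1001.
P'[3]: 0b0011 ⊕ 0b1111 ⊕ 0b0111 = 0b1011.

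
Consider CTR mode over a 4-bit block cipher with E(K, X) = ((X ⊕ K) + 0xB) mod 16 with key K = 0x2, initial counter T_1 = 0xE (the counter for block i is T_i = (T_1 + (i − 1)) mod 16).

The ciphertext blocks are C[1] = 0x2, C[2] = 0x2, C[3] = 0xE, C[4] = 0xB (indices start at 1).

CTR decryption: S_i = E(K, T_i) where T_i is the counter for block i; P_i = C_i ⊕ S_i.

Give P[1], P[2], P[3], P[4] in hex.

P[1]: T = 0xE, S = E(K, T) = 0x7; 0x2 ⊕ 0x7 = 0x5.
P[2]: T = 0xF, S = E(K, T) = 0x8; 0x2 ⊕ 0x8 = 0xA.
P[3]: T = 0x0, S = E(K, T) = 0xD; 0xE ⊕ 0xD = 0x3.
P[4]: T = 0x1, S = E(K, T) = 0xE; 0xB ⊕ 0xE = 0x5.

P[1] = 0x5, P[2] = 0xA, P[3] = 0x3, P[4] = 0x5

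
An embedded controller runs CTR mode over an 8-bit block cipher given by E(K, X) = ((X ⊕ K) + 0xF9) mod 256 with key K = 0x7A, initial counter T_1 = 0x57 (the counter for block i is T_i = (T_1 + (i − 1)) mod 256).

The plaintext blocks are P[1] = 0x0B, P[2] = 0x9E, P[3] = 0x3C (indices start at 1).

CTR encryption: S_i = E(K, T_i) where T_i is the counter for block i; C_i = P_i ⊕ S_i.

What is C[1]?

C[1] = 0x2D

C[1]: T = 0x57, S = E(K, T) = 0x26; 0x0B ⊕ 0x26 = 0x2D.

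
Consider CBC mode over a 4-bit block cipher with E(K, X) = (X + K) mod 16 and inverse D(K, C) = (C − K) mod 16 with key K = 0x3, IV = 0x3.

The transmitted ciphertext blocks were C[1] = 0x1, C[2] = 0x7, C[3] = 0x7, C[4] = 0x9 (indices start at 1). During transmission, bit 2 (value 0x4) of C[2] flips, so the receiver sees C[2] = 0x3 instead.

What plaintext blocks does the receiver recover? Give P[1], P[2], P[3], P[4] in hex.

CBC decryption: P_i = D(K, C_i) ⊕ C_{i−1}, with C_{0} = IV.
Only C[2] changed, to 0x3. In CBC, a change in C_i garbles P_i and flips the same bit in P_{i+1}. Decrypting the received ciphertext:
P[1]: D(K, 0x1) = 0xE; 0xE ⊕ 0x3 = 0xD.
P[2]: D(K, 0x3) = 0x0; 0x0 ⊕ 0x1 = 0x1.
P[3]: D(K, 0x7) = 0x4; 0x4 ⊕ 0x3 = 0x7.
P[4]: D(K, 0x9) = 0x6; 0x6 ⊕ 0x7 = 0x1.
Blocks that differ from the original plaintext: P[2], P[3].

P[1] = 0xD, P[2] = 0x1, P[3] = 0x7, P[4] = 0x1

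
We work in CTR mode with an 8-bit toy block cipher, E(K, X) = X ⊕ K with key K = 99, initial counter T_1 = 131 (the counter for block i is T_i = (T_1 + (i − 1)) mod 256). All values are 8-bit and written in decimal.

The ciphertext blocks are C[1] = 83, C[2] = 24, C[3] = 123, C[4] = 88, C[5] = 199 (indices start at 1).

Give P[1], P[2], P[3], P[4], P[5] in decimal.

CTR decryption: S_i = E(K, T_i) where T_i is the counter for block i; P_i = C_i ⊕ S_i.
P[1]: T = 131, S = E(K, T) = 224; 83 ⊕ 224 = 179.
P[2]: T = 132, S = E(K, T) = 231; 24 ⊕ 231 = 255.
P[3]: T = 133, S = E(K, T) = 230; 123 ⊕ 230 = 157.
P[4]: T = 134, S = E(K, T) = 229; 88 ⊕ 229 = 189.
P[5]: T = 135, S = E(K, T) = 228; 199 ⊕ 228 = 35.

P[1] = 179, P[2] = 255, P[3] = 157, P[4] = 189, P[5] = 35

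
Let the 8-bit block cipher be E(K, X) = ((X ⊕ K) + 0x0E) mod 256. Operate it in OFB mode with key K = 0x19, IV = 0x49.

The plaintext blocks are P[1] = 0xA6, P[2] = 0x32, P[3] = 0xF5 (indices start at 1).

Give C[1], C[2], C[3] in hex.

OFB encryption: S_i = E(K, S_{i−1}) with S_{0} = IV; C_i = P_i ⊕ S_i.
C[1]: S = E(K, 0x49) = 0x5E; 0xA6 ⊕ 0x5E = 0xF8.
C[2]: S = E(K, 0x5E) = 0x55; 0x32 ⊕ 0x55 = 0x67.
C[3]: S = E(K, 0x55) = 0x5A; 0xF5 ⊕ 0x5A = 0xAF.

C[1] = 0xF8, C[2] = 0x67, C[3] = 0xAF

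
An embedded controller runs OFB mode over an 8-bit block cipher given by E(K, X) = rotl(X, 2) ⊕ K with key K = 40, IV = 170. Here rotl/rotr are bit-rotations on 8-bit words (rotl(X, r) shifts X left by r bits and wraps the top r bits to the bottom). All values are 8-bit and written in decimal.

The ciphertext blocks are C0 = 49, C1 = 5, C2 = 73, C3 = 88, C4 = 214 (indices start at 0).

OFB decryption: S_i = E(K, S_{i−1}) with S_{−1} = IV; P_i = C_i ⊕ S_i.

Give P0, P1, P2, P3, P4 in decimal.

P0 = 179, P1 = 39, P2 = 233, P3 = 242, P4 = 84

P0: S = E(K, 170) = 130; 49 ⊕ 130 = 179.
P1: S = E(K, 130) = 34; 5 ⊕ 34 = 39.
P2: S = E(K, 34) = 160; 73 ⊕ 160 = 233.
P3: S = E(K, 160) = 170; 88 ⊕ 170 = 242.
P4: S = E(K, 170) = 130; 214 ⊕ 130 = 84.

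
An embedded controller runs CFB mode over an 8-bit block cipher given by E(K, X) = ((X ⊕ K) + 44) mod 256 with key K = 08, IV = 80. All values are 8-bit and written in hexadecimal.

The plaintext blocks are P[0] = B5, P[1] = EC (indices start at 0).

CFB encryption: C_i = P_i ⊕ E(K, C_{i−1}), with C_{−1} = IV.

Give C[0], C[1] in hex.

C[0] = 79, C[1] = 59

C[0]: E(K, 80) = CC; B5 ⊕ CC = 79.
C[1]: E(K, 79) = B5; EC ⊕ B5 = 59.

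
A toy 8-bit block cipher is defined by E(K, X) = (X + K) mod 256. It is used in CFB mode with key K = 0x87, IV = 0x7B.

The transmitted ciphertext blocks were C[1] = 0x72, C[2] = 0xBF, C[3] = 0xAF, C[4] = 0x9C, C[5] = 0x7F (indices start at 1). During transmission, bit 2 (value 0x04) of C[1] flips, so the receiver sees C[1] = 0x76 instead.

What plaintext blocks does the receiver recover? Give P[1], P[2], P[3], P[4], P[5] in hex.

CFB decryption: P_i = C_i ⊕ E(K, C_{i−1}), with C_{0} = IV.
Only C[1] changed, to 0x76. In CFB, a change in C_i flips the same bit in P_i and garbles P_{i+1}. Decrypting the received ciphertext:
P[1]: E(K, 0x7B) = 0x02; 0x76 ⊕ 0x02 = 0x74.
P[2]: E(K, 0x76) = 0xFD; 0xBF ⊕ 0xFD = 0x42.
P[3]: E(K, 0xBF) = 0x46; 0xAF ⊕ 0x46 = 0xE9.
P[4]: E(K, 0xAF) = 0x36; 0x9C ⊕ 0x36 = 0xAA.
P[5]: E(K, 0x9C) = 0x23; 0x7F ⊕ 0x23 = 0x5C.
Blocks that differ from the original plaintext: P[1], P[2].

P[1] = 0x74, P[2] = 0x42, P[3] = 0xE9, P[4] = 0xAA, P[5] = 0x5C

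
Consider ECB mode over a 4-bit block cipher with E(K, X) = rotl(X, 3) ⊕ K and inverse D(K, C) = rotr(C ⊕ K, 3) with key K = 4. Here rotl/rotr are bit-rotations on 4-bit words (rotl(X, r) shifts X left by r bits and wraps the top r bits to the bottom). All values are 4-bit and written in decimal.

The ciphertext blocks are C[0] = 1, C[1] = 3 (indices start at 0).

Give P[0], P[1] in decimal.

P[0] = 10, P[1] = 14

ECB decryption: P_i = D(K, C_i).
P[0]: D(K, 1) = 10.
P[1]: D(K, 3) = 14.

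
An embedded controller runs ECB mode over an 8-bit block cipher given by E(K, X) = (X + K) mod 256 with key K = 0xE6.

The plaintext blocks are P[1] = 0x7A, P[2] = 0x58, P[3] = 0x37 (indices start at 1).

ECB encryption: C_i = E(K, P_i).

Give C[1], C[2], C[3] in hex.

C[1] = 0x60, C[2] = 0x3E, C[3] = 0x1D

C[1]: E(K, 0x7A) = 0x60.
C[2]: E(K, 0x58) = 0x3E.
C[3]: E(K, 0x37) = 0x1D.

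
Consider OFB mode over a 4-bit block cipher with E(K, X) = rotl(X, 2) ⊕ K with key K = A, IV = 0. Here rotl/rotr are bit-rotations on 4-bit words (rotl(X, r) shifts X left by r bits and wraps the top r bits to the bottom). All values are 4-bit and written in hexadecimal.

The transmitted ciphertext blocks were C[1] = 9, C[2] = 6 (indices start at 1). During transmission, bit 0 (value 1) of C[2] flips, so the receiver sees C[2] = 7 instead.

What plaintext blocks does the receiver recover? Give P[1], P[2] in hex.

P[1] = 3, P[2] = 7

OFB decryption: S_i = E(K, S_{i−1}) with S_{0} = IV; P_i = C_i ⊕ S_i.
Only C[2] changed, to 7. In OFB, a change in C_i flips the same bit in P_i only; the keystream is unaffected. Decrypting the received ciphertext:
P[1]: S = E(K, 0) = A; 9 ⊕ A = 3.
P[2]: S = E(K, A) = 0; 7 ⊕ 0 = 7.
Blocks that differ from the original plaintext: P[2].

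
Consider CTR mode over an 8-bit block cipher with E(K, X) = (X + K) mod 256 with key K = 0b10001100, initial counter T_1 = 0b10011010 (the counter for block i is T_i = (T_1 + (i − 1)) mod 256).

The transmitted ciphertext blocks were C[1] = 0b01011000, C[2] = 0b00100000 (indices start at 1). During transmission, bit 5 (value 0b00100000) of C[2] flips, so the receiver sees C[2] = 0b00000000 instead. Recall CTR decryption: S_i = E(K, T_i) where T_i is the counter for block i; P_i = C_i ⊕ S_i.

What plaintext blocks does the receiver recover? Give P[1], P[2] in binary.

Only C[2] changed, to 0b00000000. In CTR, a change in C_i flips the same bit in P_i only; the keystream is unaffected. Decrypting the received ciphertext:
P[1]: T = 0b10011010, S = E(K, T) = 0b00100110; 0b01011000 ⊕ 0b00100110 = 0b01111110.
P[2]: T = 0b10011011, S = E(K, T) = 0b00100111; 0b00000000 ⊕ 0b00100111 = 0b00100111.
Blocks that differ from the original plaintext: P[2].

P[1] = 0b01111110, P[2] = 0b00100111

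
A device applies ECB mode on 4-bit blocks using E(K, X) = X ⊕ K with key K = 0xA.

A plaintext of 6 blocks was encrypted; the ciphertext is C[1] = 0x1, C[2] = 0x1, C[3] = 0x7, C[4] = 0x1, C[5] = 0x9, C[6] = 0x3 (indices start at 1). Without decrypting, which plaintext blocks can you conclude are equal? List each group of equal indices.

P[1] = P[2] = P[4]

ECB encrypts each block independently with the same key, so equal ciphertext blocks imply equal plaintext blocks.
C[1] = C[2] = C[4] = 0x1, so P[1] = P[2] = P[4].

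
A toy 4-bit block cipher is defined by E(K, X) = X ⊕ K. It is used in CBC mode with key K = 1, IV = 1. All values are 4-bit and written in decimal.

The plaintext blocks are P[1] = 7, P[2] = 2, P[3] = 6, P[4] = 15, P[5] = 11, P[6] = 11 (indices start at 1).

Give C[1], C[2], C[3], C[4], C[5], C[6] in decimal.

C[1] = 7, C[2] = 4, C[3] = 3, C[4] = 13, C[5] = 7, C[6] = 13

CBC encryption: C_i = E(K, P_i ⊕ C_{i−1}), with C_{0} = IV.
C[1]: P[1] ⊕ 1 = 6; E(K, 6) = 7.
C[2]: P[2] ⊕ 7 = 5; E(K, 5) = 4.
C[3]: P[3] ⊕ 4 = 2; E(K, 2) = 3.
C[4]: P[4] ⊕ 3 = 12; E(K, 12) = 13.
C[5]: P[5] ⊕ 13 = 6; E(K, 6) = 7.
C[6]: P[6] ⊕ 7 = 12; E(K, 12) = 13.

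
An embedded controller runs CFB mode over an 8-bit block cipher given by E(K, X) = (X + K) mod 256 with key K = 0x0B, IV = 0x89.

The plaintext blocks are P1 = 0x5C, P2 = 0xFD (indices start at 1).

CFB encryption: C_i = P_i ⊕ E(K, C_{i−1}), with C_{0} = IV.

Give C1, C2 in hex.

C1 = 0xC8, C2 = 0x2E

C1: E(K, 0x89) = 0x94; 0x5C ⊕ 0x94 = 0xC8.
C2: E(K, 0xC8) = 0xD3; 0xFD ⊕ 0xD3 = 0x2E.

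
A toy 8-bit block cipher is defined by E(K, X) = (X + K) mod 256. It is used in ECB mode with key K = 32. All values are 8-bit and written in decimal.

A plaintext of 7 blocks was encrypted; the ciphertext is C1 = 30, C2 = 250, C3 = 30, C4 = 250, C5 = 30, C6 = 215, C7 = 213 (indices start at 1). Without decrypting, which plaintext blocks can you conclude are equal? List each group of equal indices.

P1 = P3 = P5; P2 = P4

ECB encrypts each block independently with the same key, so equal ciphertext blocks imply equal plaintext blocks.
C1 = C3 = C5 = 30, so P1 = P3 = P5.
C2 = C4 = 250, so P2 = P4.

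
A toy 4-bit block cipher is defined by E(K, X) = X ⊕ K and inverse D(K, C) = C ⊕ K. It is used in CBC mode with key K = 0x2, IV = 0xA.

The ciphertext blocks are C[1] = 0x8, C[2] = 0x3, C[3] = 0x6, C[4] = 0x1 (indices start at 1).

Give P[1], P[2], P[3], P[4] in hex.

P[1] = 0x0, P[2] = 0x9, P[3] = 0x7, P[4] = 0x5

CBC decryption: P_i = D(K, C_i) ⊕ C_{i−1}, with C_{0} = IV.
P[1]: D(K, 0x8) = 0xA; 0xA ⊕ 0xA = 0x0.
P[2]: D(K, 0x3) = 0x1; 0x1 ⊕ 0x8 = 0x9.
P[3]: D(K, 0x6) = 0x4; 0x4 ⊕ 0x3 = 0x7.
P[4]: D(K, 0x1) = 0x3; 0x3 ⊕ 0x6 = 0x5.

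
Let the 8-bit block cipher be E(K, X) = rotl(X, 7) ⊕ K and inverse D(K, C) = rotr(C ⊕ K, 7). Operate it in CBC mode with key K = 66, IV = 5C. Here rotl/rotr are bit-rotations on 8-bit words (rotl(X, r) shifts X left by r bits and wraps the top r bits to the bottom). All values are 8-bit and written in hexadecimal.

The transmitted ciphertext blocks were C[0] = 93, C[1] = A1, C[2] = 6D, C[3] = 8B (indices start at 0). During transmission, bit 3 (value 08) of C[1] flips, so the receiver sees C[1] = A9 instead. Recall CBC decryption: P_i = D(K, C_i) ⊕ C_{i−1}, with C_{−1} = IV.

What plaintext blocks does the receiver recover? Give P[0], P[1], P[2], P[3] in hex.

Only C[1] changed, to A9. In CBC, a change in C_i garbles P_i and flips the same bit in P_{i+1}. Decrypting the received ciphertext:
P[0]: D(K, 93) = EB; EB ⊕ 5C = B7.
P[1]: D(K, A9) = 9F; 9F ⊕ 93 = 0C.
P[2]: D(K, 6D) = 16; 16 ⊕ A9 = BF.
P[3]: D(K, 8B) = DB; DB ⊕ 6D = B6.
Blocks that differ from the original plaintext: P[1], P[2].

P[0] = B7, P[1] = 0C, P[2] = BF, P[3] = B6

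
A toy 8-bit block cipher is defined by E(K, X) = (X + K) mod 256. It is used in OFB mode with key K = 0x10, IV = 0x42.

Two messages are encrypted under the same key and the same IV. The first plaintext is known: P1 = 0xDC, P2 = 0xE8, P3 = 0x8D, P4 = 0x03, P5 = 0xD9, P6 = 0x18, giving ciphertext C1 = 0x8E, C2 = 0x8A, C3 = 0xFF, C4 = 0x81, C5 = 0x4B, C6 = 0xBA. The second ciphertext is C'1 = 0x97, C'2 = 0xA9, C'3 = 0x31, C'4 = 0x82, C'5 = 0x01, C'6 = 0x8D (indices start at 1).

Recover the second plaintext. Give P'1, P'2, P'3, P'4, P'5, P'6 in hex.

P'1 = 0xC5, P'2 = 0xCB, P'3 = 0x43, P'4 = 0x00, P'5 = 0x93, P'6 = 0x2F

In OFB with a reused IV, both messages share the same keystream S_i, so C_i ⊕ C'_i = P_i ⊕ P'_i and thus P'_i = P_i ⊕ C_i ⊕ C'_i.
P'1: 0xDC ⊕ 0x8E ⊕ 0x97 = 0xC5.
P'2: 0xE8 ⊕ 0x8A ⊕ 0xA9 = 0xCB.
P'3: 0x8D ⊕ 0xFF ⊕ 0x31 = 0x43.
P'4: 0x03 ⊕ 0x81 ⊕ 0x82 = 0x00.
P'5: 0xD9 ⊕ 0x4B ⊕ 0x01 = 0x93.
P'6: 0x18 ⊕ 0xBA ⊕ 0x8D = 0x2F.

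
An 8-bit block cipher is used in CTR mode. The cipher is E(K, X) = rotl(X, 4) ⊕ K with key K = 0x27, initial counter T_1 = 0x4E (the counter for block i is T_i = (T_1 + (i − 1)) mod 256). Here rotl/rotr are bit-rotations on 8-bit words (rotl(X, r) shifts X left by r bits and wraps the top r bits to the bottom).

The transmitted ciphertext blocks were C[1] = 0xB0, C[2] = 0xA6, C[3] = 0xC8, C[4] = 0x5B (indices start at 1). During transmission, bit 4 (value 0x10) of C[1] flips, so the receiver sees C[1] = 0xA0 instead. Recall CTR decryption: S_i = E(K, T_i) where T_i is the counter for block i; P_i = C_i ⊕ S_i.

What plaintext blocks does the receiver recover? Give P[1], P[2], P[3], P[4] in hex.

P[1] = 0x63, P[2] = 0x75, P[3] = 0xEA, P[4] = 0x69

Only C[1] changed, to 0xA0. In CTR, a change in C_i flips the same bit in P_i only; the keystream is unaffected. Decrypting the received ciphertext:
P[1]: T = 0x4E, S = E(K, T) = 0xC3; 0xA0 ⊕ 0xC3 = 0x63.
P[2]: T = 0x4F, S = E(K, T) = 0xD3; 0xA6 ⊕ 0xD3 = 0x75.
P[3]: T = 0x50, S = E(K, T) = 0x22; 0xC8 ⊕ 0x22 = 0xEA.
P[4]: T = 0x51, S = E(K, T) = 0x32; 0x5B ⊕ 0x32 = 0x69.
Blocks that differ from the original plaintext: P[1].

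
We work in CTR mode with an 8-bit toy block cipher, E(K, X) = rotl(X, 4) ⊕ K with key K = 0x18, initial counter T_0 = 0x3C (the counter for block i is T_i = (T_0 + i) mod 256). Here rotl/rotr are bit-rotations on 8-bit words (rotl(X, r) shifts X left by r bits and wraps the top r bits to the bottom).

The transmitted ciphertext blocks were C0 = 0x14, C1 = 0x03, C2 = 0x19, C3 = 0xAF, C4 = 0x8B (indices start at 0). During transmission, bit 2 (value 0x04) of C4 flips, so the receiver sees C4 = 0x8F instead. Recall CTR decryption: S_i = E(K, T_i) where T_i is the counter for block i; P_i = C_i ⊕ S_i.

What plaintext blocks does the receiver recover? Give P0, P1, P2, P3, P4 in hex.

Only C4 changed, to 0x8F. In CTR, a change in C_i flips the same bit in P_i only; the keystream is unaffected. Decrypting the received ciphertext:
P0: T = 0x3C, S = E(K, T) = 0xDB; 0x14 ⊕ 0xDB = 0xCF.
P1: T = 0x3D, S = E(K, T) = 0xCB; 0x03 ⊕ 0xCB = 0xC8.
P2: T = 0x3E, S = E(K, T) = 0xFB; 0x19 ⊕ 0xFB = 0xE2.
P3: T = 0x3F, S = E(K, T) = 0xEB; 0xAF ⊕ 0xEB = 0x44.
P4: T = 0x40, S = E(K, T) = 0x1C; 0x8F ⊕ 0x1C = 0x93.
Blocks that differ from the original plaintext: P4.

P0 = 0xCF, P1 = 0xC8, P2 = 0xE2, P3 = 0x44, P4 = 0x93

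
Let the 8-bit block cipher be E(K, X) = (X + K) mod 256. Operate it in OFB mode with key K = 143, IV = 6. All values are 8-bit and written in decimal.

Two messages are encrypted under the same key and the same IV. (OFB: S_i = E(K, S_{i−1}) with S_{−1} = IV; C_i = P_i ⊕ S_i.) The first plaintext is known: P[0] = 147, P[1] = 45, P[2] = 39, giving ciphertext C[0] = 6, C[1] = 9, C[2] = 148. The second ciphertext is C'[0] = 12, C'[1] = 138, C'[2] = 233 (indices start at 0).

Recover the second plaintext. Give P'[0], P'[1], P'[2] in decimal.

In OFB with a reused IV, both messages share the same keystream S_i, so C_i ⊕ C'_i = P_i ⊕ P'_i and thus P'_i = P_i ⊕ C_i ⊕ C'_i.
P'[0]: 147 ⊕ 6 ⊕ 12 = 153.
P'[1]: 45 ⊕ 9 ⊕ 138 = 174.
P'[2]: 39 ⊕ 148 ⊕ 233 = 90.

P'[0] = 153, P'[1] = 174, P'[2] = 90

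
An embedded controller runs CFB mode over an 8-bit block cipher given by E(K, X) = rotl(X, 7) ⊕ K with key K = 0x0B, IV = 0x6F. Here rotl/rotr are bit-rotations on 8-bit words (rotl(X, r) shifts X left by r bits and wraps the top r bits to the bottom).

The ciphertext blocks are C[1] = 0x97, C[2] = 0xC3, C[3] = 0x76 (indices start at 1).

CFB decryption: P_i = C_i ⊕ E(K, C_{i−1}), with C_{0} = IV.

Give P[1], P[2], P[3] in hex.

P[1]: E(K, 0x6F) = 0xBC; 0x97 ⊕ 0xBC = 0x2B.
P[2]: E(K, 0x97) = 0xC0; 0xC3 ⊕ 0xC0 = 0x03.
P[3]: E(K, 0xC3) = 0xEA; 0x76 ⊕ 0xEA = 0x9C.

P[1] = 0x2B, P[2] = 0x03, P[3] = 0x9C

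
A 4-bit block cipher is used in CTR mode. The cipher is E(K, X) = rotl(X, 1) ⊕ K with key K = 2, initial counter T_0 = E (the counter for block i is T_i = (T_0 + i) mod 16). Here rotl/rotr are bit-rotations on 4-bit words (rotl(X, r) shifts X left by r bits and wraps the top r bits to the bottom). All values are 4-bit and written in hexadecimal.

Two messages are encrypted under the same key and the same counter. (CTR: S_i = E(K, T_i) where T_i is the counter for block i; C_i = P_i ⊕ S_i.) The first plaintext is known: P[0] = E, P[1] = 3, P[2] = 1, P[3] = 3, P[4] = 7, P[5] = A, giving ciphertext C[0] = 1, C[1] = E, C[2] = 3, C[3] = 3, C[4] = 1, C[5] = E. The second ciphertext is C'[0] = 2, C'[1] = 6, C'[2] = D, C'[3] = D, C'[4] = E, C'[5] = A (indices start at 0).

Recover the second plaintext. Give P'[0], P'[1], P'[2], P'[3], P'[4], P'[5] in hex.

P'[0] = D, P'[1] = B, P'[2] = F, P'[3] = D, P'[4] = 8, P'[5] = E

In CTR with a reused counter, both messages share the same keystream S_i, so C_i ⊕ C'_i = P_i ⊕ P'_i and thus P'_i = P_i ⊕ C_i ⊕ C'_i.
P'[0]: E ⊕ 1 ⊕ 2 = D.
P'[1]: 3 ⊕ E ⊕ 6 = B.
P'[2]: 1 ⊕ 3 ⊕ D = F.
P'[3]: 3 ⊕ 3 ⊕ D = D.
P'[4]: 7 ⊕ 1 ⊕ E = 8.
P'[5]: A ⊕ E ⊕ A = E.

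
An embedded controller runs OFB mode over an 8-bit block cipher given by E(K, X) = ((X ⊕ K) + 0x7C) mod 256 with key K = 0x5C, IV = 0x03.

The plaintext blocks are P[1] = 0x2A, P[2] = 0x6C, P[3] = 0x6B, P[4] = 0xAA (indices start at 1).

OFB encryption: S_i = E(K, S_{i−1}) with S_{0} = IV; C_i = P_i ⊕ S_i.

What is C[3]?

C[3] = 0xB0

C[1]: S = E(K, 0x03) = 0xDB; 0x2A ⊕ 0xDB = 0xF1.
C[2]: S = E(K, 0xDB) = 0x03; 0x6C ⊕ 0x03 = 0x6F.
C[3]: S = E(K, 0x03) = 0xDB; 0x6B ⊕ 0xDB = 0xB0.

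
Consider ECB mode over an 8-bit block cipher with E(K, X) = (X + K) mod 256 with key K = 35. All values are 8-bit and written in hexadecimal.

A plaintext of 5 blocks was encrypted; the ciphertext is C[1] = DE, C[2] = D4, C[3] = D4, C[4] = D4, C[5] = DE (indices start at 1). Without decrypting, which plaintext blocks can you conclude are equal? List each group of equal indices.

ECB encrypts each block independently with the same key, so equal ciphertext blocks imply equal plaintext blocks.
C[1] = C[5] = DE, so P[1] = P[5].
C[2] = C[3] = C[4] = D4, so P[2] = P[3] = P[4].

P[1] = P[5]; P[2] = P[3] = P[4]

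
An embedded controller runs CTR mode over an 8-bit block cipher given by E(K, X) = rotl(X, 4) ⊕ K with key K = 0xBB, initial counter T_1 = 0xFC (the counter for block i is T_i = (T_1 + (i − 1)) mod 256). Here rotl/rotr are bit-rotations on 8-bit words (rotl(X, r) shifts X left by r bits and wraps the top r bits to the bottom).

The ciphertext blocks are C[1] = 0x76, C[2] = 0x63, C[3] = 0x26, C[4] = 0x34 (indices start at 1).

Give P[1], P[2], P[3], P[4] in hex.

CTR decryption: S_i = E(K, T_i) where T_i is the counter for block i; P_i = C_i ⊕ S_i.
P[1]: T = 0xFC, S = E(K, T) = 0x74; 0x76 ⊕ 0x74 = 0x02.
P[2]: T = 0xFD, S = E(K, T) = 0x64; 0x63 ⊕ 0x64 = 0x07.
P[3]: T = 0xFE, S = E(K, T) = 0x54; 0x26 ⊕ 0x54 = 0x72.
P[4]: T = 0xFF, S = E(K, T) = 0x44; 0x34 ⊕ 0x44 = 0x70.

P[1] = 0x02, P[2] = 0x07, P[3] = 0x72, P[4] = 0x70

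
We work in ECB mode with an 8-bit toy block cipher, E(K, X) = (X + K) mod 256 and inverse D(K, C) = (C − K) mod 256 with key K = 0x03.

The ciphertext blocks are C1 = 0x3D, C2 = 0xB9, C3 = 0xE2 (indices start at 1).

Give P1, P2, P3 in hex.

ECB decryption: P_i = D(K, C_i).
P1: D(K, 0x3D) = 0x3A.
P2: D(K, 0xB9) = 0xB6.
P3: D(K, 0xE2) = 0xDF.

P1 = 0x3A, P2 = 0xB6, P3 = 0xDF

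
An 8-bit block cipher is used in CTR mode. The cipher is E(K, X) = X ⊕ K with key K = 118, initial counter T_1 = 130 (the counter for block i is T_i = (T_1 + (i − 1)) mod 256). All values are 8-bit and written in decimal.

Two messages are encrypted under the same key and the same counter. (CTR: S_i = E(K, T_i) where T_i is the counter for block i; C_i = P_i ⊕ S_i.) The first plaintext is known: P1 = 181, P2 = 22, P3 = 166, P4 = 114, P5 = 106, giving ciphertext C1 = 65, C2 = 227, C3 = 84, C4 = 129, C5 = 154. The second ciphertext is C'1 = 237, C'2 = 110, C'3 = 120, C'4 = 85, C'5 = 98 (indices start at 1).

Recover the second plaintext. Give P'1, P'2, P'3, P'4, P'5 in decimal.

P'1 = 25, P'2 = 155, P'3 = 138, P'4 = 166, P'5 = 146

In CTR with a reused counter, both messages share the same keystream S_i, so C_i ⊕ C'_i = P_i ⊕ P'_i and thus P'_i = P_i ⊕ C_i ⊕ C'_i.
P'1: 181 ⊕ 65 ⊕ 237 = 25.
P'2: 22 ⊕ 227 ⊕ 110 = 155.
P'3: 166 ⊕ 84 ⊕ 120 = 138.
P'4: 114 ⊕ 129 ⊕ 85 = 166.
P'5: 106 ⊕ 154 ⊕ 98 = 146.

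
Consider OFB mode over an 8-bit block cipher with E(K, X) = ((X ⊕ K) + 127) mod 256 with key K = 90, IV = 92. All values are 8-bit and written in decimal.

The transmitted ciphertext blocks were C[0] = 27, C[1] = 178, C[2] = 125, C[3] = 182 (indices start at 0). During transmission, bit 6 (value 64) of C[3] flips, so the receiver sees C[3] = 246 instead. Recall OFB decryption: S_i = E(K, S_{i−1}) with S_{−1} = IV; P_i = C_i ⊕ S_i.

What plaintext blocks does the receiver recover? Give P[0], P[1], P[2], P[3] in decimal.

P[0] = 158, P[1] = 236, P[2] = 254, P[3] = 174

Only C[3] changed, to 246. In OFB, a change in C_i flips the same bit in P_i only; the keystream is unaffected. Decrypting the received ciphertext:
P[0]: S = E(K, 92) = 133; 27 ⊕ 133 = 158.
P[1]: S = E(K, 133) = 94; 178 ⊕ 94 = 236.
P[2]: S = E(K, 94) = 131; 125 ⊕ 131 = 254.
P[3]: S = E(K, 131) = 88; 246 ⊕ 88 = 174.
Blocks that differ from the original plaintext: P[3].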